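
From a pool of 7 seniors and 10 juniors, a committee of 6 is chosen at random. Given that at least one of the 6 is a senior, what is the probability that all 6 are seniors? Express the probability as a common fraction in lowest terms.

1/1738

Work in counts. Selections with at least one senior: C(17,6) − C(10,6) = 12376 − 210 = 12166.
Of those, selections where all 6 are seniors: C(7,6) = 7.
Conditional probability = 7/12166 = 1/1738.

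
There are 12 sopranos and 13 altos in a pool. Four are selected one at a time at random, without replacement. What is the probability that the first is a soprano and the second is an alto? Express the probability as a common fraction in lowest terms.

13/50

Multiply the conditional probabilities at each draw: 12/25 · 13/24 = 156/600 = 13/50.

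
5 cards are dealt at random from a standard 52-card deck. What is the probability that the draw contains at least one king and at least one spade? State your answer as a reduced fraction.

229297/866320

There are C(52,5) = 2598960 possible draws.
By inclusion-exclusion on the complements, draws missing all kings or all spades: C(48,5) + C(39,5) − C(36,5) = 1712304 + 575757 − 376992 = 1911069.
So draws with at least one of each: 2598960 − 1911069 = 687891, probability 687891/2598960 = 229297/866320.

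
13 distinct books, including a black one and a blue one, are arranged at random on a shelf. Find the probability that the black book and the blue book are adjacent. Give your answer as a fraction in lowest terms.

2/13

There are 13! = 6227020800 arrangements.
Treat the black book and the blue book as a block: 12! arrangements of the blocks × 2 orders within the block = 2·479001600 = 958003200.
Probability = 958003200/6227020800 = 2/13.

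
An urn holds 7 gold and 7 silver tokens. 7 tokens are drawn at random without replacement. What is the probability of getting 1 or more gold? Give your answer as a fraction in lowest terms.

3431/3432

Total selections: C(14,7) = 3432.
Favorable selections (1 or more gold): C(7,1)·C(7,6) + C(7,2)·C(7,5) + C(7,3)·C(7,4) + C(7,4)·C(7,3) + C(7,5)·C(7,2) + C(7,6)·C(7,1) + C(7,7)·C(7,0) = 49 + 441 + 1225 + 1225 + 441 + 49 + 1 = 3431.
Probability = 3431/3432.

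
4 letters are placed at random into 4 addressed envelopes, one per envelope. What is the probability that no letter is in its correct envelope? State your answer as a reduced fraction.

There are 4! = 24 assignments.
By inclusion-exclusion, assignments with no fixed points: C(4,0)·4! − C(4,1)·3! + C(4,2)·2! − C(4,3)·1! + C(4,4)·0! = 9.
Probability = 9/24 = 3/8.

3/8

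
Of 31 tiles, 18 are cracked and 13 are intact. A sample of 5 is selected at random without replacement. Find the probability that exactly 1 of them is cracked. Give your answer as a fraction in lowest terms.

1430/18879

The sample space is all 5-subsets of the 31: C(31,5) = 169911.
Selections with exactly 1 cracked: choose 1 of the 18 cracked and 4 of the 13 intact, C(18,1)·C(13,4) = 18·715 = 12870.
Probability = 12870/169911 = 1430/18879.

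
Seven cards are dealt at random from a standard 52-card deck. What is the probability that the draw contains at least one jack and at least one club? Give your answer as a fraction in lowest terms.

There are C(52,7) = 133784560 possible draws.
By inclusion-exclusion on the complements, draws missing all jacks or all clubs: C(48,7) + C(39,7) − C(36,7) = 73629072 + 15380937 − 8347680 = 80662329.
So draws with at least one of each: 133784560 − 80662329 = 53122231, probability 53122231/133784560.

53122231/133784560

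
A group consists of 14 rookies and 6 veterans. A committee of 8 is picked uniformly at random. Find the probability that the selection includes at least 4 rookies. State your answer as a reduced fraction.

Total selections: C(20,8) = 125970.
Count the complement (fewer than 4 rookies): C(14,2)·C(6,6) + C(14,3)·C(6,5) = 91 + 2184 = 2275.
Probability = 1 − 2275/125970 = 123695/125970 = 1903/1938.

1903/1938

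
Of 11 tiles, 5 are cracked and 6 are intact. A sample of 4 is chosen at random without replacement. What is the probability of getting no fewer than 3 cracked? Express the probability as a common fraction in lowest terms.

Total selections: C(11,4) = 330.
Favorable selections (no fewer than 3 cracked): C(5,3)·C(6,1) + C(5,4)·C(6,0) = 60 + 5 = 65.
Probability = 65/330 = 13/66.

13/66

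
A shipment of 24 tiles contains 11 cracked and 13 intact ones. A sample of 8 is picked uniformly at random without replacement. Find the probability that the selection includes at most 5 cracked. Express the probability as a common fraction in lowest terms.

7020/7429

Total selections: C(24,8) = 735471.
Count the complement (more than 5 cracked): C(11,6)·C(13,2) + C(11,7)·C(13,1) + C(11,8)·C(13,0) = 36036 + 4290 + 165 = 40491.
Probability = 1 − 40491/735471 = 694980/735471 = 7020/7429.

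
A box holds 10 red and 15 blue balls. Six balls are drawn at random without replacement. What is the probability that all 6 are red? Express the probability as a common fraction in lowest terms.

3/2530

There are C(25,6) = 177100 possible selections.
Selections with all red: C(10,6) = 210.
Probability = 210/177100 = 3/2530.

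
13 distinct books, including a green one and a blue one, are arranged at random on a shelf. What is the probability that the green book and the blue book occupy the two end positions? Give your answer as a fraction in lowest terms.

There are 13! = 6227020800 arrangements.
Place the green book and the blue book at the ends in 2 ways, arrange the remaining 11 in 11! = 39916800 ways: 2·39916800 = 79833600.
Probability = 79833600/6227020800 = 1/78.

1/78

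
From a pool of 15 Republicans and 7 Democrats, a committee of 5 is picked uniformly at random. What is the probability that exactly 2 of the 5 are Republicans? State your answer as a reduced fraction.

The sample space is all 5-subsets of the 22: C(22,5) = 26334.
Selections with exactly 2 Republicans: choose 2 of the 15 Republicans and 3 of the 7 Democrats, C(15,2)·C(7,3) = 105·35 = 3675.
Probability = 3675/26334 = 175/1254.

175/1254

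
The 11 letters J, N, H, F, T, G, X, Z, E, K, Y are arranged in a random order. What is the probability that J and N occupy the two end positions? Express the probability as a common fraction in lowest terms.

1/55

There are 11! = 39916800 arrangements.
Place J and N at the ends in 2 ways, arrange the remaining 9 in 9! = 362880 ways: 2·362880 = 725760.
Probability = 725760/39916800 = 1/55.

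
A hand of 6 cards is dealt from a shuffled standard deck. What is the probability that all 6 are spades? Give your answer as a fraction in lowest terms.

There are C(52,6) = 20358520 possible 6-card hands.
Hands that are all spades: C(13,6) = 1716.
Probability = 1716/20358520 = 33/391510.

33/391510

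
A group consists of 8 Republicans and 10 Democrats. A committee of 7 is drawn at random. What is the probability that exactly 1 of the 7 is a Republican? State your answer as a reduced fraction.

35/663

Total number of selections: C(18,7) = 31824.
Selections with exactly 1 Republican: choose 1 of the 8 Republicans and 6 of the 10 Democrats, C(8,1)·C(10,6) = 8·210 = 1680.
Probability = 1680/31824 = 35/663.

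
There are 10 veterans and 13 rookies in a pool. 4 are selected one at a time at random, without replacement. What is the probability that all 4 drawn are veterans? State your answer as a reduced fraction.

Multiply the conditional probabilities at each draw: 10/23 · 9/22 · 8/21 · 7/20 = 5040/212520 = 6/253.

6/253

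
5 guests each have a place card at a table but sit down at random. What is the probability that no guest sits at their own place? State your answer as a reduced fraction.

There are 5! = 120 seatings.
By inclusion-exclusion, seatings with no fixed points: C(5,0)·5! − C(5,1)·4! + C(5,2)·3! − C(5,3)·2! + C(5,4)·1! − C(5,5)·0! = 44.
Probability = 44/120 = 11/30.

11/30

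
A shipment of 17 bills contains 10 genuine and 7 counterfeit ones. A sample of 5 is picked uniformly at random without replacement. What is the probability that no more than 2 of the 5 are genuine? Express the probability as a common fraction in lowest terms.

Total selections: C(17,5) = 6188.
Favorable selections (no more than 2 genuine): C(10,0)·C(7,5) + C(10,1)·C(7,4) + C(10,2)·C(7,3) = 21 + 350 + 1575 = 1946.
Probability = 1946/6188 = 139/442.

139/442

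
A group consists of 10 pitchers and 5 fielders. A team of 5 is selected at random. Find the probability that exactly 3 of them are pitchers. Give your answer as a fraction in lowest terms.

There are C(15,5) = 3003 ways to choose 5 from 15.
Selections with exactly 3 pitchers: choose 3 of the 10 pitchers and 2 of the 5 fielders, C(10,3)·C(5,2) = 120·10 = 1200.
Probability = 1200/3003 = 400/1001.

400/1001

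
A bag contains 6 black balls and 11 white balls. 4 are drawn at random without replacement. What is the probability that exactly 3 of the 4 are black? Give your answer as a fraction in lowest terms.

The sample space is all 4-subsets of the 17: C(17,4) = 2380.
Selections with exactly 3 black: choose 3 of the 6 black and 1 of the 11 white, C(6,3)·C(11,1) = 20·11 = 220.
Probability = 220/2380 = 11/119.

11/119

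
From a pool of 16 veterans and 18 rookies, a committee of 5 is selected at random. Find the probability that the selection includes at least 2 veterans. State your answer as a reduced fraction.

541/682

Total selections: C(34,5) = 278256.
Favorable selections (at least 2 veterans): C(16,2)·C(18,3) + C(16,3)·C(18,2) + C(16,4)·C(18,1) + C(16,5)·C(18,0) = 97920 + 85680 + 32760 + 4368 = 220728.
Probability = 220728/278256 = 541/682.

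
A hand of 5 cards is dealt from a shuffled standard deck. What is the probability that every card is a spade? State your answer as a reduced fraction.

33/66640

There are C(52,5) = 2598960 possible 5-card hands.
Hands that are all spades: C(13,5) = 1287.
Probability = 1287/2598960 = 33/66640.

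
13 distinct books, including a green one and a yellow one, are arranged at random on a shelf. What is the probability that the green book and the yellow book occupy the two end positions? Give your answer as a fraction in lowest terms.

1/78

There are 13! = 6227020800 arrangements.
Place the green book and the yellow book at the ends in 2 ways, arrange the remaining 11 in 11! = 39916800 ways: 2·39916800 = 79833600.
Probability = 79833600/6227020800 = 1/78.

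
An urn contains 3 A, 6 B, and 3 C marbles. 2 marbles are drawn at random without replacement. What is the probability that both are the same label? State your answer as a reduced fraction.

7/22

There are C(12,2) = 66 ways to draw 2 marbles.
All same label: C(3,2) + C(6,2) + C(3,2) = 3 + 15 + 3 = 21.
Probability = 21/66 = 7/22.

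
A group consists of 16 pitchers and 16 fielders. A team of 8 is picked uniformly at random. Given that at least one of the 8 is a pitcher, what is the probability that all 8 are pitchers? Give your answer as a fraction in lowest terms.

11/8979

Work in counts. Selections with at least one pitcher: C(32,8) − C(16,8) = 10518300 − 12870 = 10505430.
Of those, selections where all 8 are pitchers: C(16,8) = 12870.
Conditional probability = 12870/10505430 = 11/8979.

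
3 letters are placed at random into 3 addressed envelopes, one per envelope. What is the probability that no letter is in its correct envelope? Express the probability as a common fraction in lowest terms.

There are 3! = 6 assignments.
By inclusion-exclusion, assignments with no fixed points: C(3,0)·3! − C(3,1)·2! + C(3,2)·1! − C(3,3)·0! = 2.
Probability = 2/6 = 1/3.

1/3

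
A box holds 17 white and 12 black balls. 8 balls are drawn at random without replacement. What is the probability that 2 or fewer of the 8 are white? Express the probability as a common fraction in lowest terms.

4231/130065

Total selections: C(29,8) = 4292145.
Favorable selections (2 or fewer white): C(17,0)·C(12,8) + C(17,1)·C(12,7) + C(17,2)·C(12,6) = 495 + 13464 + 125664 = 139623.
Probability = 139623/4292145 = 4231/130065.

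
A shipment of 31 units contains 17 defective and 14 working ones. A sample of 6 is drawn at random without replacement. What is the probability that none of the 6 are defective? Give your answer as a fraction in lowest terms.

There are C(31,6) = 736281 possible selections.
Selections with no defective (all working): C(14,6) = 3003.
Probability = 3003/736281 = 11/2697.

11/2697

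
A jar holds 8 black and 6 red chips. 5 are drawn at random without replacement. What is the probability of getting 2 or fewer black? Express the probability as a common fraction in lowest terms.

49/143

There are C(14,5) = 2002 ways to choose the 5.
Favorable selections (2 or fewer black): C(8,0)·C(6,5) + C(8,1)·C(6,4) + C(8,2)·C(6,3) = 6 + 120 + 560 = 686.
Probability = 686/2002 = 49/143.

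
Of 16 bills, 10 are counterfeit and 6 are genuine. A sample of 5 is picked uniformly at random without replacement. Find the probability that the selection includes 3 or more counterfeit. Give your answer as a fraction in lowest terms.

Total selections: C(16,5) = 4368.
Favorable selections (3 or more counterfeit): C(10,3)·C(6,2) + C(10,4)·C(6,1) + C(10,5)·C(6,0) = 1800 + 1260 + 252 = 3312.
Probability = 3312/4368 = 69/91.

69/91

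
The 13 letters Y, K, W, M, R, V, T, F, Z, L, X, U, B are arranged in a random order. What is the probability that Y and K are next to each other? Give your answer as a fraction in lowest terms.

There are 13! = 6227020800 arrangements.
Treat Y and K as a block: 12! arrangements of the blocks × 2 orders within the block = 2·479001600 = 958003200.
Probability = 958003200/6227020800 = 2/13.

2/13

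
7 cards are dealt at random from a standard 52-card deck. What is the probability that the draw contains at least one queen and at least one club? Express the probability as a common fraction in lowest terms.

There are C(52,7) = 133784560 possible draws.
By inclusion-exclusion on the complements, draws missing all queens or all clubs: C(48,7) + C(39,7) − C(36,7) = 73629072 + 15380937 − 8347680 = 80662329.
So draws with at least one of each: 133784560 − 80662329 = 53122231, probability 53122231/133784560.

53122231/133784560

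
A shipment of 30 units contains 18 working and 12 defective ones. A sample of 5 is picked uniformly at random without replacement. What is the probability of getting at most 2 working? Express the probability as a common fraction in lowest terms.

Total selections: C(30,5) = 142506.
Favorable selections (at most 2 working): C(18,0)·C(12,5) + C(18,1)·C(12,4) + C(18,2)·C(12,3) = 792 + 8910 + 33660 = 43362.
Probability = 43362/142506 = 803/2639.

803/2639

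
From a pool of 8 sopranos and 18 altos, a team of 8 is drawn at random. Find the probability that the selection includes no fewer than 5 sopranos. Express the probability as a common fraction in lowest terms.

There are C(26,8) = 1562275 ways to choose the 8.
Favorable selections (no fewer than 5 sopranos): C(8,5)·C(18,3) + C(8,6)·C(18,2) + C(8,7)·C(18,1) + C(8,8)·C(18,0) = 45696 + 4284 + 144 + 1 = 50125.
Probability = 50125/1562275 = 2005/62491.

2005/62491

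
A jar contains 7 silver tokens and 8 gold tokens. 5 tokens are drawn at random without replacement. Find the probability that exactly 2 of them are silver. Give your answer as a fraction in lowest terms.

Total number of selections: C(15,5) = 3003.
Selections with exactly 2 silver: choose 2 of the 7 silver and 3 of the 8 gold, C(7,2)·C(8,3) = 21·56 = 1176.
Probability = 1176/3003 = 56/143.

56/143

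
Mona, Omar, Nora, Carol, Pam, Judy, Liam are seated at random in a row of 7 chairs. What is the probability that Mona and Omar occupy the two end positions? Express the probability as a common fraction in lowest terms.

1/21

There are 7! = 5040 arrangements.
Place Mona and Omar at the ends in 2 ways, arrange the remaining 5 in 5! = 120 ways: 2·120 = 240.
Probability = 240/5040 = 1/21.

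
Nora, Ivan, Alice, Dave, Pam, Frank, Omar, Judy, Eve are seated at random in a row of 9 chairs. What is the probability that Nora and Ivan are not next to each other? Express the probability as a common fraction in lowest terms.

7/9

There are 9! = 362880 arrangements.
Arrangements with Nora and Ivan adjacent: 2·8! = 80640.
So not adjacent: 362880 − 80640 = 282240, probability 282240/362880 = 7/9.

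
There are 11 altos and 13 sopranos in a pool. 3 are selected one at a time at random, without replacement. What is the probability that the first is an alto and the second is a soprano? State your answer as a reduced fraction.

143/552

Multiply the conditional probabilities at each draw: 11/24 · 13/23 = 143/552.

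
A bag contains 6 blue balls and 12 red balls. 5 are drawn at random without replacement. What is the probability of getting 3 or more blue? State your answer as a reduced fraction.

There are C(18,5) = 8568 ways to choose the 5.
Favorable selections (3 or more blue): C(6,3)·C(12,2) + C(6,4)·C(12,1) + C(6,5)·C(12,0) = 1320 + 180 + 6 = 1506.
Probability = 1506/8568 = 251/1428.

251/1428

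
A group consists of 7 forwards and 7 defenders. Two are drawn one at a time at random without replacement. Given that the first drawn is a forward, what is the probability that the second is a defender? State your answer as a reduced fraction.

7/13

After removing one forward, 13 remain: 6 forwards and 7 defenders.
So the probability the next is a defender is 7/13.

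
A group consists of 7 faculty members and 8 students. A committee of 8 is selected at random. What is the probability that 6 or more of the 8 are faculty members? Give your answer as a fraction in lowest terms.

68/2145

There are C(15,8) = 6435 ways to choose the 8.
Favorable selections (6 or more faculty members): C(7,6)·C(8,2) + C(7,7)·C(8,1) = 196 + 8 = 204.
Probability = 204/6435 = 68/2145.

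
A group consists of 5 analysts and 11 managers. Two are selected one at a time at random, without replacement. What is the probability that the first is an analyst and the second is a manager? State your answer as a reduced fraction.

11/48

Multiply the conditional probabilities at each draw: 5/16 · 11/15 = 55/240 = 11/48.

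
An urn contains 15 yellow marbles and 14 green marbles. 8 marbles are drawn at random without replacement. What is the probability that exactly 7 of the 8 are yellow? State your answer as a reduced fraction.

14/667

There are C(29,8) = 4292145 ways to choose 8 from 29.
Selections with exactly 7 yellow: choose 7 of the 15 yellow and 1 of the 14 green, C(15,7)·C(14,1) = 6435·14 = 90090.
Probability = 90090/4292145 = 14/667.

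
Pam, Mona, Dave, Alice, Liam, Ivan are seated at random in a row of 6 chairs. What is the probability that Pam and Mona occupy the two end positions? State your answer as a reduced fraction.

1/15

There are 6! = 720 arrangements.
Place Pam and Mona at the ends in 2 ways, arrange the remaining 4 in 4! = 24 ways: 2·24 = 48.
Probability = 48/720 = 1/15.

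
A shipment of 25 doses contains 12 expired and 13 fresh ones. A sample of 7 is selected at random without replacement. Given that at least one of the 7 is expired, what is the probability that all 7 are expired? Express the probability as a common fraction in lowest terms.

9/5443

Work in counts. Selections with at least one expired: C(25,7) − C(13,7) = 480700 − 1716 = 478984.
Of those, selections where all 7 are expired: C(12,7) = 792.
Conditional probability = 792/478984 = 9/5443.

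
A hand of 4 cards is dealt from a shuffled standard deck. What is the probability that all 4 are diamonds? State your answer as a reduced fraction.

There are C(52,4) = 270725 possible 4-card hands.
Hands that are all diamonds: C(13,4) = 715.
Probability = 715/270725 = 11/4165.

11/4165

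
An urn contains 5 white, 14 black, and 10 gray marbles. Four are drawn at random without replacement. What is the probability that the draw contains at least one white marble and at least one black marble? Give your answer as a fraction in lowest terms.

There are C(29,4) = 23751 possible draws.
By inclusion-exclusion on the complements, draws missing all white or all black: C(24,4) + C(15,4) − C(10,4) = 10626 + 1365 − 210 = 11781.
So draws with at least one of each: 23751 − 11781 = 11970, probability 11970/23751 = 190/377.

190/377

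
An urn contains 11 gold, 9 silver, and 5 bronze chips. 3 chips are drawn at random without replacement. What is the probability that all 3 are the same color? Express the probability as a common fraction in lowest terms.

There are C(25,3) = 2300 ways to draw 3 chips.
All same color: C(11,3) + C(9,3) + C(5,3) = 165 + 84 + 10 = 259.
Probability = 259/2300.

259/2300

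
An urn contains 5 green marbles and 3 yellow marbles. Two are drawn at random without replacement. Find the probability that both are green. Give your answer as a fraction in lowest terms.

5/14

There are C(8,2) = 28 possible selections.
Selections with all green: C(5,2) = 10.
Probability = 10/28 = 5/14.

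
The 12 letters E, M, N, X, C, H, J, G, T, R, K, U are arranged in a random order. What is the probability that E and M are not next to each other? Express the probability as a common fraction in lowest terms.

There are 12! = 479001600 arrangements.
Arrangements with E and M adjacent: 2·11! = 79833600.
So not adjacent: 479001600 − 79833600 = 399168000, probability 399168000/479001600 = 5/6.

5/6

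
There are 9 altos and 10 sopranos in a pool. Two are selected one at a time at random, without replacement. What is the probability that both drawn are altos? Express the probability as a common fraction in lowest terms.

Multiply the conditional probabilities at each draw: 9/19 · 8/18 = 72/342 = 4/19.

4/19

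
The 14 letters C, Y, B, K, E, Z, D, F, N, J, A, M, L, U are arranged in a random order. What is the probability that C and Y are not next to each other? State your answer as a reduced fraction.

6/7

There are 14! = 87178291200 arrangements.
Arrangements with C and Y adjacent: 2·13! = 12454041600.
So not adjacent: 87178291200 − 12454041600 = 74724249600, probability 74724249600/87178291200 = 6/7.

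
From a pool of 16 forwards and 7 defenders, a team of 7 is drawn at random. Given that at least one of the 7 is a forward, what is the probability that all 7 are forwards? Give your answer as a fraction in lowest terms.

Work in counts. Selections with at least one forward: C(23,7) − C(7,7) = 245157 − 1 = 245156.
Of those, selections where all 7 are forwards: C(16,7) = 11440.
Conditional probability = 11440/245156 = 2860/61289.

2860/61289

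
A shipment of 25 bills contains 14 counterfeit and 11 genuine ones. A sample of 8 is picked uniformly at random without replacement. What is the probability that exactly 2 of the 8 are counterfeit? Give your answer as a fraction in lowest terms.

Total number of selections: C(25,8) = 1081575.
Selections with exactly 2 counterfeit: choose 2 of the 14 counterfeit and 6 of the 11 genuine, C(14,2)·C(11,6) = 91·462 = 42042.
Probability = 42042/1081575 = 1274/32775.

1274/32775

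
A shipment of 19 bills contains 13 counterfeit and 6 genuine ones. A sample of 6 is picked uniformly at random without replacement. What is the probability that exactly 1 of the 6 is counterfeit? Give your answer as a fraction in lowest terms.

The sample space is all 6-subsets of the 19: C(19,6) = 27132.
Selections with exactly 1 counterfeit: choose 1 of the 13 counterfeit and 5 of the 6 genuine, C(13,1)·C(6,5) = 13·6 = 78.
Probability = 78/27132 = 13/4522.

13/4522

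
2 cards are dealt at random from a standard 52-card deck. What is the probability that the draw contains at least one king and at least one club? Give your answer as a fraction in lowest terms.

There are C(52,2) = 1326 possible draws.
By inclusion-exclusion on the complements, draws missing all kings or all clubs: C(48,2) + C(39,2) − C(36,2) = 1128 + 741 − 630 = 1239.
So draws with at least one of each: 1326 − 1239 = 87, probability 87/1326 = 29/442.

29/442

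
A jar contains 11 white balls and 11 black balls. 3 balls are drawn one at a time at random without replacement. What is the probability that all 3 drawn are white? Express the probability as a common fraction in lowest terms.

3/28

Multiply the conditional probabilities at each draw: 11/22 · 10/21 · 9/20 = 990/9240 = 3/28.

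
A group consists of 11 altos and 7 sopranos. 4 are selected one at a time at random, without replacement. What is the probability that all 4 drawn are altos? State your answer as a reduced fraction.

Multiply the conditional probabilities at each draw: 11/18 · 10/17 · 9/16 · 8/15 = 7920/73440 = 11/102.

11/102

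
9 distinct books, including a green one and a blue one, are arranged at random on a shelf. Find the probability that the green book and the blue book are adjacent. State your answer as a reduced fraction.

There are 9! = 362880 arrangements.
Treat the green book and the blue book as a block: 8! arrangements of the blocks × 2 orders within the block = 2·40320 = 80640.
Probability = 80640/362880 = 2/9.

2/9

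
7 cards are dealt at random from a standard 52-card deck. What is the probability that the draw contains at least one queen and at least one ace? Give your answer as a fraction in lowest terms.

There are C(52,7) = 133784560 possible draws.
By inclusion-exclusion on the complements, draws missing all queens or all aces: C(48,7) + C(48,7) − C(44,7) = 73629072 + 73629072 − 38320568 = 108937576.
So draws with at least one of each: 133784560 − 108937576 = 24846984, probability 24846984/133784560 = 3105873/16723070.

3105873/16723070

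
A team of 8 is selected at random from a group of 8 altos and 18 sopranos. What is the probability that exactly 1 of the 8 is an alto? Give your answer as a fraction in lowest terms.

19584/120175

The sample space is all 8-subsets of the 26: C(26,8) = 1562275.
Selections with exactly 1 alto: choose 1 of the 8 altos and 7 of the 18 sopranos, C(8,1)·C(18,7) = 8·31824 = 254592.
Probability = 254592/1562275 = 19584/120175.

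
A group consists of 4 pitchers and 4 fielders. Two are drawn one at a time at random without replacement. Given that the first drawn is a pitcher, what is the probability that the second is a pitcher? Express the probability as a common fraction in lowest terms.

After removing one pitcher, 7 remain: 3 pitchers and 4 fielders.
So the probability the next is a pitcher is 3/7.

3/7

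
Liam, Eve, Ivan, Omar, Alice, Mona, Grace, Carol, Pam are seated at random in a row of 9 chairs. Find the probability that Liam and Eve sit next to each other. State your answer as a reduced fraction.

There are 9! = 362880 arrangements.
Treat Liam and Eve as a block: 8! arrangements of the blocks × 2 orders within the block = 2·40320 = 80640.
Probability = 80640/362880 = 2/9.

2/9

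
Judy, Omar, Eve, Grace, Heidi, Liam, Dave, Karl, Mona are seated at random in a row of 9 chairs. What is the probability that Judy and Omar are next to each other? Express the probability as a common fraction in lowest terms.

2/9

There are 9! = 362880 arrangements.
Treat Judy and Omar as a block: 8! arrangements of the blocks × 2 orders within the block = 2·40320 = 80640.
Probability = 80640/362880 = 2/9.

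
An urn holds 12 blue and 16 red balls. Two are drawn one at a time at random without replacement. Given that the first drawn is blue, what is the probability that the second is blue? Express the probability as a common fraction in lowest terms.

After removing one blue, 27 remain: 11 blue and 16 red.
So the probability the next is blue is 11/27.

11/27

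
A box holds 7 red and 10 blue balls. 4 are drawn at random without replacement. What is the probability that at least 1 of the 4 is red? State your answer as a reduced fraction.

Total selections: C(17,4) = 2380.
The complement is all 4 are blue: C(10,4) = 210.
Probability = 1 − 210/2380 = 2170/2380 = 31/34.

31/34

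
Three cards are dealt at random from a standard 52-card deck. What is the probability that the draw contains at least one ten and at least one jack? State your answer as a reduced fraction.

There are C(52,3) = 22100 possible draws.
By inclusion-exclusion on the complements, draws missing all tens or all jacks: C(48,3) + C(48,3) − C(44,3) = 17296 + 17296 − 13244 = 21348.
So draws with at least one of each: 22100 − 21348 = 752, probability 752/22100 = 188/5525.

188/5525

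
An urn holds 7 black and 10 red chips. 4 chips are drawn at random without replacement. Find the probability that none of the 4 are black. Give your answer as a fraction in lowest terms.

There are C(17,4) = 2380 possible selections.
Selections with no black (all red): C(10,4) = 210.
Probability = 210/2380 = 3/34.

3/34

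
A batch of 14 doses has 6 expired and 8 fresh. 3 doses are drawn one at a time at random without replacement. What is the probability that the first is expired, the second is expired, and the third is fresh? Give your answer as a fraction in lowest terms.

10/91

Multiply the conditional probabilities at each draw: 6/14 · 5/13 · 8/12 = 240/2184 = 10/91.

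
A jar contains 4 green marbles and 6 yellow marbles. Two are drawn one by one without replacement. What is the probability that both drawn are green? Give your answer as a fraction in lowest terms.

Multiply the conditional probabilities at each draw: 4/10 · 3/9 = 12/90 = 2/15.

2/15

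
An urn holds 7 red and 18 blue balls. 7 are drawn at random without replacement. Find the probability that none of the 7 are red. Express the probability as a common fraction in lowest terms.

7956/120175

There are C(25,7) = 480700 possible selections.
Selections with no red (all blue): C(18,7) = 31824.
Probability = 31824/480700 = 7956/120175.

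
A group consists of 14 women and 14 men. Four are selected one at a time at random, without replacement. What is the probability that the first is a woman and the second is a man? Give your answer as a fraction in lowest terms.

7/27

Multiply the conditional probabilities at each draw: 14/28 · 14/27 = 196/756 = 7/27.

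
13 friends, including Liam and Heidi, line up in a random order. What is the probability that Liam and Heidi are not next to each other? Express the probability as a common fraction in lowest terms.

There are 13! = 6227020800 arrangements.
Arrangements with Liam and Heidi adjacent: 2·12! = 958003200.
So not adjacent: 6227020800 − 958003200 = 5269017600, probability 5269017600/6227020800 = 11/13.

11/13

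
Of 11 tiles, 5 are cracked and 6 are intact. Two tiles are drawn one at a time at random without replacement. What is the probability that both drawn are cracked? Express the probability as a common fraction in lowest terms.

2/11

Multiply the conditional probabilities at each draw: 5/11 · 4/10 = 20/110 = 2/11.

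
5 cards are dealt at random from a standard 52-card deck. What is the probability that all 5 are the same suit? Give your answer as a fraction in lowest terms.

33/16660

There are C(52,5) = 2598960 possible 5-card hands.
Hands of one suit: 4 suits × C(13,5) = 4·1287 = 5148.
Probability = 5148/2598960 = 33/16660.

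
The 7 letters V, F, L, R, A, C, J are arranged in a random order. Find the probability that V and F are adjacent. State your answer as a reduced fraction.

2/7

There are 7! = 5040 arrangements.
Treat V and F as a block: 6! arrangements of the blocks × 2 orders within the block = 2·720 = 1440.
Probability = 1440/5040 = 2/7.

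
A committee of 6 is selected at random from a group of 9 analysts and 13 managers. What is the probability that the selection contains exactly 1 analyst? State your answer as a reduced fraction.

The sample space is all 6-subsets of the 22: C(22,6) = 74613.
Selections with exactly 1 analyst: choose 1 of the 9 analysts and 5 of the 13 managers, C(9,1)·C(13,5) = 9·1287 = 11583.
Probability = 11583/74613 = 351/2261.

351/2261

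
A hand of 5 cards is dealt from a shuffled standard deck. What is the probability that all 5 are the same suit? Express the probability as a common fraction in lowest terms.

33/16660

There are C(52,5) = 2598960 possible 5-card hands.
Hands of one suit: 4 suits × C(13,5) = 4·1287 = 5148.
Probability = 5148/2598960 = 33/16660.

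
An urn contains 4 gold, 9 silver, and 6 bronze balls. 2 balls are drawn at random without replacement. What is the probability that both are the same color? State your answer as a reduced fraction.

1/3

There are C(19,2) = 171 ways to draw 2 balls.
All same color: C(4,2) + C(9,2) + C(6,2) = 6 + 36 + 15 = 57.
Probability = 57/171 = 1/3.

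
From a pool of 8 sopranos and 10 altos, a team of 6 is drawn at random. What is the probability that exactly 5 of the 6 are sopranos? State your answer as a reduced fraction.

The sample space is all 6-subsets of the 18: C(18,6) = 18564.
Selections with exactly 5 sopranos: choose 5 of the 8 sopranos and 1 of the 10 altos, C(8,5)·C(10,1) = 56·10 = 560.
Probability = 560/18564 = 20/663.

20/663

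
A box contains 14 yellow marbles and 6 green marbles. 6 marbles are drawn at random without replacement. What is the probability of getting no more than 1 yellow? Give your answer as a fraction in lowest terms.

1/456

Total selections: C(20,6) = 38760.
Favorable selections (no more than 1 yellow): C(14,0)·C(6,6) + C(14,1)·C(6,5) = 1 + 84 = 85.
Probability = 85/38760 = 1/456.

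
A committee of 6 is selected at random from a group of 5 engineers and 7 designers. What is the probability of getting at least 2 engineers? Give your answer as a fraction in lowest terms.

29/33

Total selections: C(12,6) = 924.
Favorable selections (at least 2 engineers): C(5,2)·C(7,4) + C(5,3)·C(7,3) + C(5,4)·C(7,2) + C(5,5)·C(7,1) = 350 + 350 + 105 + 7 = 812.
Probability = 812/924 = 29/33.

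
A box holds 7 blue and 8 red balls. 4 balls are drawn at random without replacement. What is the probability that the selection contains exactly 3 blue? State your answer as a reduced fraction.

There are C(15,4) = 1365 ways to choose 4 from 15.
Selections with exactly 3 blue: choose 3 of the 7 blue and 1 of the 8 red, C(7,3)·C(8,1) = 35·8 = 280.
Probability = 280/1365 = 8/39.

8/39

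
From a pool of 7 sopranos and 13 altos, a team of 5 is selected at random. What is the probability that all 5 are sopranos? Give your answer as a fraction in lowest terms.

7/5168

There are C(20,5) = 15504 possible selections.
Selections with all sopranos: C(7,5) = 21.
Probability = 21/15504 = 7/5168.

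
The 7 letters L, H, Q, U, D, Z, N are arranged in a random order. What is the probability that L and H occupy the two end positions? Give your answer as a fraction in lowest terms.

There are 7! = 5040 arrangements.
Place L and H at the ends in 2 ways, arrange the remaining 5 in 5! = 120 ways: 2·120 = 240.
Probability = 240/5040 = 1/21.

1/21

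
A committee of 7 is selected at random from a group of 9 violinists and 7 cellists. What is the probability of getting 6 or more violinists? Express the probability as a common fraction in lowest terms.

There are C(16,7) = 11440 ways to choose the 7.
Favorable selections (6 or more violinists): C(9,6)·C(7,1) + C(9,7)·C(7,0) = 588 + 36 = 624.
Probability = 624/11440 = 3/55.

3/55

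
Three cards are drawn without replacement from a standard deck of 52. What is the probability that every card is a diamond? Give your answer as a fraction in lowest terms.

11/850

There are C(52,3) = 22100 possible 3-card hands.
Hands that are all diamonds: C(13,3) = 286.
Probability = 286/22100 = 11/850.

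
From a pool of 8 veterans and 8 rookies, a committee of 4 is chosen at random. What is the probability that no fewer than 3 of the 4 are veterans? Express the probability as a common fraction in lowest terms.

Total selections: C(16,4) = 1820.
Favorable selections (no fewer than 3 veterans): C(8,3)·C(8,1) + C(8,4)·C(8,0) = 448 + 70 = 518.
Probability = 518/1820 = 37/130.

37/130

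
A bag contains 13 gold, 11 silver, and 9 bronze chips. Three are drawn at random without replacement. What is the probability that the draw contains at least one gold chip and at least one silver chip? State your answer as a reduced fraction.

There are C(33,3) = 5456 possible draws.
By inclusion-exclusion on the complements, draws missing all gold or all silver: C(20,3) + C(22,3) − C(9,3) = 1140 + 1540 − 84 = 2596.
So draws with at least one of each: 5456 − 2596 = 2860, probability 2860/5456 = 65/124.

65/124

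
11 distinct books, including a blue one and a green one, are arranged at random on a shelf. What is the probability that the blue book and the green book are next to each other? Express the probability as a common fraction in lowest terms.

There are 11! = 39916800 arrangements.
Treat the blue book and the green book as a block: 10! arrangements of the blocks × 2 orders within the block = 2·3628800 = 7257600.
Probability = 7257600/39916800 = 2/11.

2/11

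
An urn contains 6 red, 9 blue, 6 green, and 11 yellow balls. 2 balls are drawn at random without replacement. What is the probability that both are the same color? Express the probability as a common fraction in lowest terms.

There are C(32,2) = 496 ways to draw 2 balls.
All same color: C(6,2) + C(9,2) + C(6,2) + C(11,2) = 15 + 36 + 15 + 55 = 121.
Probability = 121/496.

121/496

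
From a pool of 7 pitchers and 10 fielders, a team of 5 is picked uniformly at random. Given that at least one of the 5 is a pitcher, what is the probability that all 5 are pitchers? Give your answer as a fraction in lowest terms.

Work in counts. Selections with at least one pitcher: C(17,5) − C(10,5) = 6188 − 252 = 5936.
Of those, selections where all 5 are pitchers: C(7,5) = 21.
Conditional probability = 21/5936 = 3/848.

3/848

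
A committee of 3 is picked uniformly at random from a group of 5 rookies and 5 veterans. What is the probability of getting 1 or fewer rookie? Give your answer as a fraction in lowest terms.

1/2

Total selections: C(10,3) = 120.
Favorable selections (1 or fewer rookie): C(5,0)·C(5,3) + C(5,1)·C(5,2) = 10 + 50 = 60.
Probability = 60/120 = 1/2.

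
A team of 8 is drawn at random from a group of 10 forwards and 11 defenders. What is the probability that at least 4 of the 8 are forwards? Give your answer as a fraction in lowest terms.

393/646

Total selections: C(21,8) = 203490.
Favorable selections (at least 4 forwards): C(10,4)·C(11,4) + C(10,5)·C(11,3) + C(10,6)·C(11,2) + C(10,7)·C(11,1) + C(10,8)·C(11,0) = 69300 + 41580 + 11550 + 1320 + 45 = 123795.
Probability = 123795/203490 = 393/646.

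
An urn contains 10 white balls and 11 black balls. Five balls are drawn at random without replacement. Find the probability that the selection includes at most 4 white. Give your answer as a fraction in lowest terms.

There are C(21,5) = 20349 ways to choose the 5.
The complement is exactly 5 white: C(10,5)·C(11,0) = 252.
Probability = 1 − 252/20349 = 20097/20349 = 319/323.

319/323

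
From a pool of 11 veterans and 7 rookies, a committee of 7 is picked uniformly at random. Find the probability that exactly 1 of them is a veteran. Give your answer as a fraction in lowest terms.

77/31824

Total number of selections: C(18,7) = 31824.
Selections with exactly 1 veteran: choose 1 of the 11 veterans and 6 of the 7 rookies, C(11,1)·C(7,6) = 11·7 = 77.
Probability = 77/31824.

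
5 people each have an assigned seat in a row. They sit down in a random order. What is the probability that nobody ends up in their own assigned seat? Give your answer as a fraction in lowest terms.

There are 5! = 120 seatings.
By inclusion-exclusion, seatings with no fixed points: C(5,0)·5! − C(5,1)·4! + C(5,2)·3! − C(5,3)·2! + C(5,4)·1! − C(5,5)·0! = 44.
Probability = 44/120 = 11/30.

11/30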